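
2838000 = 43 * 66000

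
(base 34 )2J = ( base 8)127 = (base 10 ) 87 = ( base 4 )1113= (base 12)73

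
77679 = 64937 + 12742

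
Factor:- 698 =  - 2^1*349^1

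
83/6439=83/6439 = 0.01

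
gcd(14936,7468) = 7468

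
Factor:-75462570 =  - 2^1*3^3*5^1*269^1*1039^1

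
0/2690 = 0 =0.00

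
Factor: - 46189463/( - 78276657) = 3^( - 1 )*59^ ( - 1)*89^(-1 )*4969^( - 1 )*46189463^1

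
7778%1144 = 914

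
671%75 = 71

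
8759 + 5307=14066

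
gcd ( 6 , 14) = 2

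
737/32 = 23 + 1/32 = 23.03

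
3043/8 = 3043/8 = 380.38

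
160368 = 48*3341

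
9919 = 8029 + 1890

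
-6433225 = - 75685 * 85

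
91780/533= 172 + 8/41= 172.20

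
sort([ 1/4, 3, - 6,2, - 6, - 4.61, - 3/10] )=[-6, - 6,  -  4.61, - 3/10 , 1/4, 2, 3]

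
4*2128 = 8512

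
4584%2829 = 1755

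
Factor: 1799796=2^2* 3^1 * 23^1*6521^1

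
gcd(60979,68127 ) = 1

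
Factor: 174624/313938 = 272/489= 2^4* 3^( - 1 ) * 17^1*163^(-1)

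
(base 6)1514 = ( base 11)33a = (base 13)253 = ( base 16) 196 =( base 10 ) 406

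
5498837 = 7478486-1979649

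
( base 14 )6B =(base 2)1011111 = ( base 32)2v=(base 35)2P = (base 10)95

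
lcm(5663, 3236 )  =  22652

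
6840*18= 123120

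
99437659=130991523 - 31553864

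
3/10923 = 1/3641 = 0.00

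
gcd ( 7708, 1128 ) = 188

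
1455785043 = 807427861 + 648357182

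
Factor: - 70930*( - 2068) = 146683240 = 2^3*5^1*11^1*41^1*47^1*173^1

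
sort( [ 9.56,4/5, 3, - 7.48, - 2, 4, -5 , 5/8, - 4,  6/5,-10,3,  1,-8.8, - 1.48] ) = [-10 , - 8.8 , - 7.48, - 5, - 4,-2,-1.48,5/8, 4/5,1,6/5, 3 , 3, 4,9.56]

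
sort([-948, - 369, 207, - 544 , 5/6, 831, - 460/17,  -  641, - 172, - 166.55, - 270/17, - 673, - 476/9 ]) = [-948, - 673, - 641, - 544, - 369, - 172,-166.55,-476/9 , - 460/17,-270/17, 5/6,207,831 ]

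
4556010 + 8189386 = 12745396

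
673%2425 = 673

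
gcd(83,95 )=1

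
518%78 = 50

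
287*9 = 2583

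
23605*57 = 1345485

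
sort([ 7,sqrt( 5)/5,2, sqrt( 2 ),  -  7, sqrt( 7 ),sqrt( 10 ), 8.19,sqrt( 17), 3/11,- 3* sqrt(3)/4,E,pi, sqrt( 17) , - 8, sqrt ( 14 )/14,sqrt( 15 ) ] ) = [- 8,-7,  -  3*sqrt(3 )/4,  sqrt( 14 ) /14,3/11, sqrt (5)/5, sqrt( 2 ), 2,sqrt( 7), E, pi,sqrt( 10), sqrt(15), sqrt( 17),sqrt(17), 7,8.19]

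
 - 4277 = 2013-6290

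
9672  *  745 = 7205640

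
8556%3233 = 2090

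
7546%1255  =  16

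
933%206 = 109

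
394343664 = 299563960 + 94779704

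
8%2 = 0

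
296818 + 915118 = 1211936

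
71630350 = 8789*8150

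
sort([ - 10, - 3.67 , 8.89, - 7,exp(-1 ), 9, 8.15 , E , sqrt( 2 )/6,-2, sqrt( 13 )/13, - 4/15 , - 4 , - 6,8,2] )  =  [ - 10, - 7, - 6, - 4,- 3.67 ,-2, - 4/15,sqrt(2) /6 , sqrt(13) /13,exp(-1 ),2 , E, 8,  8.15, 8.89, 9] 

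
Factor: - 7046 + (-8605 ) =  - 15651 = - 3^2*37^1*47^1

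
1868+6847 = 8715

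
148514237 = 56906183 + 91608054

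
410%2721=410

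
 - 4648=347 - 4995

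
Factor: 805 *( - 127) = -102235 = - 5^1*7^1*23^1*127^1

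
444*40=17760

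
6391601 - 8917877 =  - 2526276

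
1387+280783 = 282170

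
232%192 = 40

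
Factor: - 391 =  - 17^1*23^1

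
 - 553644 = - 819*676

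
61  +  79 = 140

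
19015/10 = 1901 + 1/2 =1901.50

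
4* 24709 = 98836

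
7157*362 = 2590834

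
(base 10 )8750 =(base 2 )10001000101110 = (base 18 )1902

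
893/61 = 893/61 =14.64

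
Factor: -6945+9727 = 2^1 * 13^1*107^1=2782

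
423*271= 114633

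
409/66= 409/66 = 6.20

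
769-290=479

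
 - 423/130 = - 4 +97/130=- 3.25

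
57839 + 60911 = 118750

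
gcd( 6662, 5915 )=1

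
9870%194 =170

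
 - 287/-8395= 287/8395 = 0.03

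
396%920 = 396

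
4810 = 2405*2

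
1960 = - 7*( - 280 )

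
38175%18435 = 1305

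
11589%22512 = 11589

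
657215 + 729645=1386860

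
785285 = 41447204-40661919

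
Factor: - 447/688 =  - 2^( - 4)*3^1 * 43^( - 1 )*149^1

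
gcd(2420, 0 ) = 2420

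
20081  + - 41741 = -21660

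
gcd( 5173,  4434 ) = 739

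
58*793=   45994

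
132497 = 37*3581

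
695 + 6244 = 6939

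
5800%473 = 124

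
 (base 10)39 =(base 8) 47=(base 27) 1c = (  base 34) 15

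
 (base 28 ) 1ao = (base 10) 1088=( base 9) 1438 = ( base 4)101000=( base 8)2100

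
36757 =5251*7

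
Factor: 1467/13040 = 9/80 = 2^( - 4 ) * 3^2 * 5^( - 1) 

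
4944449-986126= 3958323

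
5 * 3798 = 18990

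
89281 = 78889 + 10392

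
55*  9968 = 548240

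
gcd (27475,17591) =7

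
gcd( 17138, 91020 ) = 82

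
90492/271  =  90492/271 = 333.92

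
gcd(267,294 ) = 3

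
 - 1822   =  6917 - 8739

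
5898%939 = 264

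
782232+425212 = 1207444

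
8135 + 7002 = 15137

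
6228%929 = 654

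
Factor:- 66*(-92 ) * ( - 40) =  - 242880 = - 2^6*3^1*5^1*11^1*23^1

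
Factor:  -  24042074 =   -  2^1*7^1 *43^1*39937^1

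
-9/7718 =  - 1 + 7709/7718 = - 0.00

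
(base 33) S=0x1c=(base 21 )17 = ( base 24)14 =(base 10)28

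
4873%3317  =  1556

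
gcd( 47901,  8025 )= 3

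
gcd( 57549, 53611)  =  1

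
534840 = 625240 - 90400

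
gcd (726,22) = 22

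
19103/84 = 227 + 5/12 = 227.42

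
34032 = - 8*(-4254)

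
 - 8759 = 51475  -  60234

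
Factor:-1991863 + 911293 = -1080570 = -2^1 * 3^1*5^1*181^1 * 199^1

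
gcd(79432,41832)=8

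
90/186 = 15/31  =  0.48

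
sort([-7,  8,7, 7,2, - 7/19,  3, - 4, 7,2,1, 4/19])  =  [ - 7, - 4,-7/19 , 4/19,1,2, 2,3,7,7, 7, 8] 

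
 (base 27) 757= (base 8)12175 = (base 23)9L1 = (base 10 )5245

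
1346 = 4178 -2832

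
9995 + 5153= 15148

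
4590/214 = 21 + 48/107 = 21.45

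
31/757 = 31/757=0.04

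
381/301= 1 + 80/301 =1.27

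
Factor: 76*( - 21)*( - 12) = 19152 = 2^4*3^2*7^1*19^1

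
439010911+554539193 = 993550104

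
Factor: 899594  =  2^1*449797^1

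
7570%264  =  178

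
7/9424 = 7/9424 = 0.00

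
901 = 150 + 751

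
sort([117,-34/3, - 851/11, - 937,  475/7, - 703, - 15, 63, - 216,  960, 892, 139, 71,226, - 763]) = [ - 937, - 763, - 703, - 216, - 851/11, - 15,-34/3, 63,475/7,71,117,139,226,  892, 960 ]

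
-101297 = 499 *(  -  203 )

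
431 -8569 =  - 8138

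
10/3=10/3 = 3.33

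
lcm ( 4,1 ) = 4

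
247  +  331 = 578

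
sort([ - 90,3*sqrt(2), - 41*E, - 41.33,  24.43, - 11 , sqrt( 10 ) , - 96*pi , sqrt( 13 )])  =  [-96*pi,-41*E,- 90,-41.33, - 11, sqrt( 10), sqrt(13 ), 3 * sqrt( 2 ),24.43] 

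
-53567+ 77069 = 23502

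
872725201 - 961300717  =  -88575516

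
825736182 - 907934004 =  - 82197822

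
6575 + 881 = 7456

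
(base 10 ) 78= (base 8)116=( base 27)2o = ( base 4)1032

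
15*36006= 540090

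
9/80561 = 9/80561 = 0.00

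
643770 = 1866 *345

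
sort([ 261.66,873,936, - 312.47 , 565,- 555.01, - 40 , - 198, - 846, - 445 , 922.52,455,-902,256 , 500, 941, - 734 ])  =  [ -902, - 846, - 734, - 555.01, - 445,  -  312.47 , - 198,-40, 256, 261.66,455, 500,565, 873,922.52,936, 941]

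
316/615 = 316/615 = 0.51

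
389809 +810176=1199985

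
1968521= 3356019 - 1387498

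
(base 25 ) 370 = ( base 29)2ck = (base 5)31200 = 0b100000000010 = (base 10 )2050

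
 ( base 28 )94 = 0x100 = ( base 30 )8G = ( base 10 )256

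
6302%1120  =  702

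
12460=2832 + 9628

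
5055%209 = 39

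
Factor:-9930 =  - 2^1 * 3^1 * 5^1*331^1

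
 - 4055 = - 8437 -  - 4382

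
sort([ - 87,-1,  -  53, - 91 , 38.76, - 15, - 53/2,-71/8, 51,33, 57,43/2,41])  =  [-91,- 87, - 53 ,  -  53/2,- 15,-71/8, - 1,43/2,33,38.76,41,51, 57 ]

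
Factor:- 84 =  - 2^2*3^1*7^1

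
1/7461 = 1/7461 = 0.00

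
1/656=1/656 = 0.00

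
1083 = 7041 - 5958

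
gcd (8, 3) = 1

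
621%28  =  5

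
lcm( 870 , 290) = 870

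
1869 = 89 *21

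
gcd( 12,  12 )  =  12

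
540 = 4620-4080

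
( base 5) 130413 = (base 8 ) 11764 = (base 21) BC5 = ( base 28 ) 6ec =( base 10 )5108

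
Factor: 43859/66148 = 2^(  -  2)*23^(-1)*61^1  =  61/92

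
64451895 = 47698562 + 16753333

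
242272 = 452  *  536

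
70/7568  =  35/3784 = 0.01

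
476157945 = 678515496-202357551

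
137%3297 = 137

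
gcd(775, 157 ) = 1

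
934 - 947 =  - 13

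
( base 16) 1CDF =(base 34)6DD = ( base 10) 7391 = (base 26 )ao7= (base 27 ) a3k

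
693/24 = 28 + 7/8 = 28.88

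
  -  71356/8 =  - 8920 + 1/2 = - 8919.50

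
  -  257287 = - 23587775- - 23330488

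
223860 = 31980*7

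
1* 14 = 14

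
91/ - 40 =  - 3+29/40 =- 2.27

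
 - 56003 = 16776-72779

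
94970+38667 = 133637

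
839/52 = 16 + 7/52=16.13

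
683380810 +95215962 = 778596772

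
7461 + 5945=13406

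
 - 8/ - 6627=8/6627=0.00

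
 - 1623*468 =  - 759564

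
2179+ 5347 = 7526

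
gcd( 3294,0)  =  3294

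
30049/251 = 119 + 180/251 = 119.72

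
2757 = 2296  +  461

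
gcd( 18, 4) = 2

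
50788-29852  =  20936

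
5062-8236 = - 3174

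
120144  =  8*15018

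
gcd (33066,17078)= 2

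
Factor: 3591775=5^2*11^1* 37^1*353^1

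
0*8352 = 0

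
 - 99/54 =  - 2+ 1/6 = - 1.83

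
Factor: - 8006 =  - 2^1*4003^1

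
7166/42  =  3583/21 =170.62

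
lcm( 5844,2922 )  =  5844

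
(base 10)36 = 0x24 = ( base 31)15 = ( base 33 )13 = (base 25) 1B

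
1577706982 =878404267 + 699302715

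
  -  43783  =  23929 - 67712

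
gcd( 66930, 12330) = 30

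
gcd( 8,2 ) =2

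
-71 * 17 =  - 1207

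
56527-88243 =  - 31716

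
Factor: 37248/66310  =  2^6 * 3^1*5^( - 1)  *19^( - 1)*97^1*349^( - 1 ) =18624/33155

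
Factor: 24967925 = 5^2*998717^1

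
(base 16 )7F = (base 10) 127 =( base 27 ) 4j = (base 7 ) 241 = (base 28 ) 4F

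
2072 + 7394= 9466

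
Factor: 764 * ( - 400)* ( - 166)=50729600 = 2^7* 5^2*83^1*191^1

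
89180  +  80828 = 170008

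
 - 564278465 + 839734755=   275456290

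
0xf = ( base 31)f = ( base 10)15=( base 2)1111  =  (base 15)10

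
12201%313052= 12201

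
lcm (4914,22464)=157248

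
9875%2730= 1685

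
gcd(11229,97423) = 1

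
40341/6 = 6723 + 1/2 = 6723.50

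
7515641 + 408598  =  7924239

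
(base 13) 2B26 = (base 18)1173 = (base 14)240d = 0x188d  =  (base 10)6285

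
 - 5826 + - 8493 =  - 14319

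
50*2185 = 109250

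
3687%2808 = 879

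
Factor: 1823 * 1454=2^1*727^1*1823^1 = 2650642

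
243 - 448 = - 205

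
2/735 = 2/735 = 0.00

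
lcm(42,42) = 42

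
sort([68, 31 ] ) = [31,  68]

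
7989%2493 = 510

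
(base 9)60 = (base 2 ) 110110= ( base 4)312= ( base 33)1l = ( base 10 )54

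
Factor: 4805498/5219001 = 2^1 * 3^( - 2)*  367^1* 631^(  -  1 )*  919^( - 1)*6547^1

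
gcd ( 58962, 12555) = 93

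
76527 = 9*8503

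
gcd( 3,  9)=3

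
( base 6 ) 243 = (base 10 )99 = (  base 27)3I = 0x63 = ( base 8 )143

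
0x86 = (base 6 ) 342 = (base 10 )134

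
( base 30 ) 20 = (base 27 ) 26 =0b111100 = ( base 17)39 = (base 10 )60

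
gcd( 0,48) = 48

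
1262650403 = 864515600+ 398134803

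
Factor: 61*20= 2^2*5^1*61^1= 1220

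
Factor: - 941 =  - 941^1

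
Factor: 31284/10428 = 3^1 = 3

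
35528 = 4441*8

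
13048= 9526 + 3522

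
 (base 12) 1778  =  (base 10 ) 2828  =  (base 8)5414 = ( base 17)9d6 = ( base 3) 10212202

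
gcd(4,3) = 1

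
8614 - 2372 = 6242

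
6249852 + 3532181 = 9782033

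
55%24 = 7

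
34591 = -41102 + 75693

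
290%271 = 19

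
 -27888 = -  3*9296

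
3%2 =1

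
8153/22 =370 + 13/22 = 370.59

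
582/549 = 194/183 = 1.06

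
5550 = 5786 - 236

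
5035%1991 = 1053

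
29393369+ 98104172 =127497541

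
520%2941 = 520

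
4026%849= 630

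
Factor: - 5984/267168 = -3^( - 1)*11^( - 1 )*17^1*23^(-1)   =  - 17/759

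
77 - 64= 13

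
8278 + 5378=13656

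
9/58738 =9/58738 = 0.00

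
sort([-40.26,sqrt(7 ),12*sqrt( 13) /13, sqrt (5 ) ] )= [ - 40.26,sqrt(5 ),sqrt(  7 ), 12*sqrt( 13)/13 ] 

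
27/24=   9/8 =1.12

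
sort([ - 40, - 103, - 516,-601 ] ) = [  -  601, - 516, - 103, - 40]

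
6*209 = 1254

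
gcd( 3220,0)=3220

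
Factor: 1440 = 2^5*3^2*5^1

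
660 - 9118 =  - 8458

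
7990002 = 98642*81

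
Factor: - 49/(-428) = 2^ ( - 2 )*7^2*107^(  -  1)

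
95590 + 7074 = 102664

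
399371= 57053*7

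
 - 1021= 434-1455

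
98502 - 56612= 41890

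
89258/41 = 89258/41 = 2177.02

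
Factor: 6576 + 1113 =7689 = 3^1*11^1*233^1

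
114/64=1+25/32 = 1.78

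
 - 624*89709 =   -  55978416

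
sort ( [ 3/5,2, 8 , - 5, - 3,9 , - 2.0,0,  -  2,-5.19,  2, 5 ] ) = [ - 5.19, - 5,-3 , - 2.0, - 2,0,3/5,2,2, 5, 8,9 ] 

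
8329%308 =13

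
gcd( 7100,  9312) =4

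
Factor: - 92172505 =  - 5^1*317^1*58153^1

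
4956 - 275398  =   - 270442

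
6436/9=715+1/9 = 715.11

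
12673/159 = 12673/159 =79.70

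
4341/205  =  21 + 36/205 = 21.18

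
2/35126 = 1/17563 = 0.00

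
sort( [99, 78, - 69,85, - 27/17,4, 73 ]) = [ - 69,-27/17 , 4, 73,  78, 85 , 99 ]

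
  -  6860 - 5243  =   -12103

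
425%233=192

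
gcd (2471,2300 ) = 1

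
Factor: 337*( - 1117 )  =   - 376429 = - 337^1 * 1117^1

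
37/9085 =37/9085 = 0.00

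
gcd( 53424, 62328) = 8904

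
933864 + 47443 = 981307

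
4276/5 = 855 + 1/5 =855.20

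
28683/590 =48 + 363/590 = 48.62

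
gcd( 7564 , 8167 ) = 1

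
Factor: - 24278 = -2^1*61^1* 199^1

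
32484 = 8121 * 4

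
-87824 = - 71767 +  - 16057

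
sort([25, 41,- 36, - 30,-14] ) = [ - 36, - 30 ,-14, 25,41 ]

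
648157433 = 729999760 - 81842327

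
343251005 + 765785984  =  1109036989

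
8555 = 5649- - 2906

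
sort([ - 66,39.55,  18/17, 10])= [-66 , 18/17,10,39.55]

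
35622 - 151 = 35471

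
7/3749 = 7/3749 = 0.00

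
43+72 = 115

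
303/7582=303/7582 = 0.04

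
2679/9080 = 2679/9080 =0.30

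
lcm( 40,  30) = 120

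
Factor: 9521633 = 11^1*79^1*10957^1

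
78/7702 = 39/3851 = 0.01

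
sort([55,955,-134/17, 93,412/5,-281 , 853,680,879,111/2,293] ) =[- 281,-134/17, 55,111/2,412/5,93,293,680,  853,879,955]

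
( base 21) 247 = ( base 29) 14g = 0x3CD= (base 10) 973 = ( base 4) 33031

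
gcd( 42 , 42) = 42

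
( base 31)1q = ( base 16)39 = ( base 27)23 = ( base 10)57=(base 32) 1p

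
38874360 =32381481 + 6492879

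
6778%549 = 190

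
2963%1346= 271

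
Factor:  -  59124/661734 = -26/291 = - 2^1*3^ ( - 1) * 13^1*97^( - 1 )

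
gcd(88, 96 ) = 8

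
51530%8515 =440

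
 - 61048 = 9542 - 70590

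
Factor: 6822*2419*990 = 2^2 * 3^4 *5^1*11^1*41^1* 59^1*379^1  =  16337393820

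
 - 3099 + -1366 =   -  4465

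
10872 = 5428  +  5444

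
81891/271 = 81891/271 = 302.18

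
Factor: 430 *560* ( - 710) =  - 2^6*5^3*7^1* 43^1*71^1 = -170968000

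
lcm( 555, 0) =0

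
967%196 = 183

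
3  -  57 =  - 54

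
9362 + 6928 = 16290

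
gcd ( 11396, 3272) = 4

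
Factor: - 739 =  - 739^1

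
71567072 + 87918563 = 159485635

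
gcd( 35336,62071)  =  1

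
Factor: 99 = 3^2 * 11^1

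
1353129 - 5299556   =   - 3946427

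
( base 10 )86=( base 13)68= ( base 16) 56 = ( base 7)152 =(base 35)2G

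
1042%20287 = 1042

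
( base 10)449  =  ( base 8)701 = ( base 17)197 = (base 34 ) d7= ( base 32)E1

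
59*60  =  3540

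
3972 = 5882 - 1910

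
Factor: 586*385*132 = 29780520 = 2^3 * 3^1 * 5^1*7^1*11^2*293^1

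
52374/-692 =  - 76+109/346 = -75.68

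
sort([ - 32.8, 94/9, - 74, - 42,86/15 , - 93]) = [ - 93,-74, - 42,  -  32.8, 86/15,  94/9 ] 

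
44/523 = 44/523 =0.08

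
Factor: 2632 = 2^3  *  7^1 * 47^1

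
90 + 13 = 103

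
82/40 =41/20=2.05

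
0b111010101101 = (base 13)1930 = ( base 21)8aj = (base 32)3LD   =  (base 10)3757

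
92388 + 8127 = 100515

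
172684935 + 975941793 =1148626728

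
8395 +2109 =10504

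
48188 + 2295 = 50483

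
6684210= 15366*435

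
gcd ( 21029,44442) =1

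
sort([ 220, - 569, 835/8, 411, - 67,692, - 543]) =[ - 569, - 543, - 67 , 835/8,  220, 411, 692 ]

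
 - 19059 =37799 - 56858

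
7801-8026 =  - 225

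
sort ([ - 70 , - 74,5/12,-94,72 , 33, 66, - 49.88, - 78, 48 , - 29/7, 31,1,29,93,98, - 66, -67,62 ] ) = [ - 94 , - 78, - 74, - 70, - 67, - 66,  -  49.88, - 29/7,5/12, 1,29,31,33, 48, 62,  66, 72 , 93, 98] 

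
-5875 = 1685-7560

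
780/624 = 5/4=1.25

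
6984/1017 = 776/113=6.87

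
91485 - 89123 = 2362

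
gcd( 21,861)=21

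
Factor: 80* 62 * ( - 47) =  - 2^5 *5^1 *31^1 * 47^1 = - 233120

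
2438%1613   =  825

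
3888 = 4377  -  489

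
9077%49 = 12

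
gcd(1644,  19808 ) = 4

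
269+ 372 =641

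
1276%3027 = 1276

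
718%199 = 121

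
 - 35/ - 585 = 7/117 = 0.06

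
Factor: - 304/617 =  - 2^4*19^1 * 617^( - 1)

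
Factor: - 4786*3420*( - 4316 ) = 70644805920 = 2^5*3^2 *5^1*13^1*19^1*83^1*2393^1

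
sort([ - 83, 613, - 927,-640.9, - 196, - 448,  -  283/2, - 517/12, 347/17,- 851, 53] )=[-927, -851, - 640.9,  -  448, - 196, - 283/2, - 83, - 517/12,347/17,53,  613 ]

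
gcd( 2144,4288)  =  2144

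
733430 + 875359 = 1608789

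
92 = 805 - 713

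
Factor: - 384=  - 2^7*3^1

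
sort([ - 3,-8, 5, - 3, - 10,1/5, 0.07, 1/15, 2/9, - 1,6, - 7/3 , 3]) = [ - 10, - 8, - 3 , - 3, - 7/3, - 1, 1/15,0.07,1/5, 2/9 , 3,5  ,  6]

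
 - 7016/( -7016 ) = 1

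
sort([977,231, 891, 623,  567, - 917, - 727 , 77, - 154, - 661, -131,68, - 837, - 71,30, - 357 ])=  [ - 917, - 837, - 727, - 661, - 357, - 154, - 131 ,-71 , 30 , 68,  77,231,567,623, 891,977]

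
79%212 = 79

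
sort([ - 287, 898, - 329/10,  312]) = [  -  287, - 329/10 , 312, 898 ]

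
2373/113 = 21 = 21.00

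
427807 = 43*9949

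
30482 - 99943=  - 69461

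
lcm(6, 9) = 18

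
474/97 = 474/97 = 4.89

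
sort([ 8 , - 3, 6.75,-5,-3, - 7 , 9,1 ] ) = [ - 7, - 5,-3, - 3, 1,6.75,8 , 9] 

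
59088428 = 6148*9611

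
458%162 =134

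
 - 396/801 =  - 1 + 45/89  =  -  0.49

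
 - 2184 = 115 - 2299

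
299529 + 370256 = 669785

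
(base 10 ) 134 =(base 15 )8E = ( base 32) 46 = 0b10000110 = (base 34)3W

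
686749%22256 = 19069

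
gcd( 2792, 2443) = 349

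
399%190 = 19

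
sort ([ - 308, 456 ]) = [ - 308,  456 ] 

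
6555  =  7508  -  953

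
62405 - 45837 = 16568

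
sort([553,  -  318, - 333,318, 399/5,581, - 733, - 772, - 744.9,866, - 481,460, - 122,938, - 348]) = [ - 772 , - 744.9,-733,  -  481,-348,-333, -318, - 122,399/5,318 , 460, 553,581,866,938 ]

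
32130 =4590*7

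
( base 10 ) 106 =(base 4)1222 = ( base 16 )6a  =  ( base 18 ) 5g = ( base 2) 1101010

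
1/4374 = 1/4374 = 0.00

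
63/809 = 63/809 = 0.08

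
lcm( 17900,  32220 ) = 161100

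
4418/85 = 51 + 83/85 = 51.98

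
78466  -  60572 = 17894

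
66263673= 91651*723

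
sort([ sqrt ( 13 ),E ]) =[E, sqrt ( 13)]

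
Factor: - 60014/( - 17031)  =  74/21=2^1*3^ ( - 1 )*7^(  -  1 ) * 37^1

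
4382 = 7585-3203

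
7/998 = 7/998 = 0.01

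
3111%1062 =987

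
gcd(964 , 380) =4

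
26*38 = 988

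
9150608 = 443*20656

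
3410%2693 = 717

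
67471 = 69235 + - 1764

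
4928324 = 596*8269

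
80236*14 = 1123304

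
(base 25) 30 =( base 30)2f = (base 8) 113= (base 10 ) 75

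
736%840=736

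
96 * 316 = 30336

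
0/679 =0 = 0.00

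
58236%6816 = 3708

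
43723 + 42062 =85785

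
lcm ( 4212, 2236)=181116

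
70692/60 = 5891/5 = 1178.20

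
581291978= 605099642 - 23807664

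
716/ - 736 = -179/184 = - 0.97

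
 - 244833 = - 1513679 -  - 1268846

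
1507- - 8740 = 10247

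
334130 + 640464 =974594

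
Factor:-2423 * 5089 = -7^1*727^1 * 2423^1 = -12330647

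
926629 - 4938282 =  - 4011653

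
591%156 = 123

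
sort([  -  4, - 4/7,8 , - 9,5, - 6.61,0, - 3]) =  [-9, - 6.61,-4,  -  3,- 4/7,0,5 , 8]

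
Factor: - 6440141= -6440141^1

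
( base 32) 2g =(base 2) 1010000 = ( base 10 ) 80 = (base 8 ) 120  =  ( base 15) 55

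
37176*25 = 929400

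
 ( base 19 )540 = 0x759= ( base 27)2fi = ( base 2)11101011001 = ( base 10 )1881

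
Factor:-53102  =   - 2^1*7^1*3793^1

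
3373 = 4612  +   - 1239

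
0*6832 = 0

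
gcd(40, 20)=20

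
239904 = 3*79968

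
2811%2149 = 662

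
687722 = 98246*7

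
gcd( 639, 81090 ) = 9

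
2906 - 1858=1048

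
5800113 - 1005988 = 4794125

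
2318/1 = 2318=2318.00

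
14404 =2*7202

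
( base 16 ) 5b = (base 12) 77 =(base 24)3J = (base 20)4b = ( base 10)91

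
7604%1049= 261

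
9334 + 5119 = 14453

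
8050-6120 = 1930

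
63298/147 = 63298/147 = 430.60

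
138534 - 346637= - 208103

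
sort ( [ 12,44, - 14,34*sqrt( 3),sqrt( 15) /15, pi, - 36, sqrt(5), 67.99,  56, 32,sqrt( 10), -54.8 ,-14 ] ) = [ - 54.8, - 36, - 14,-14,sqrt( 15) /15,sqrt( 5),pi, sqrt(10),12,32,44,56, 34*sqrt( 3) , 67.99] 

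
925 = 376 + 549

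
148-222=-74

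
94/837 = 94/837 = 0.11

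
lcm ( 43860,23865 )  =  1622820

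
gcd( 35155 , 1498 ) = 1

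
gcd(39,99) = 3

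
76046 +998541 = 1074587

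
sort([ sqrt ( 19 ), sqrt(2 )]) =[ sqrt(2), sqrt (19 )]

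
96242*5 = 481210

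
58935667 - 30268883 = 28666784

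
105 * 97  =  10185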